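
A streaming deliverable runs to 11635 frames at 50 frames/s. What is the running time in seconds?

Running time = 11635 / (50) = 232.7 s.

232.7 seconds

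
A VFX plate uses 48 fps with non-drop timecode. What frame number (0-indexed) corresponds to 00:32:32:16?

Total seconds to the label: (0 × 3600 + 32 × 60 + 32) = 1952.
Frame index = 1952 × 48 + 16 = 93712.

93712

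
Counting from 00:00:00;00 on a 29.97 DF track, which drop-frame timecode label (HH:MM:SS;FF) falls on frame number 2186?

00:01:12;28

Each 10-minute DF block holds 10 × 60 × 30 − 9 × 2 = 17982 frames. 2186 ÷ 17982 → 0 full blocks, remainder 2186.
Within the partial block the first minute is 1800 frames and each further minute 1798, so 1 further minute boundary passed. Total skipped labels = 18 × 0 + 2 × 1 = 2.
Non-drop label index = 2186 + 2 = 2188; at 30 labels/s that is 00:01:12:28, i.e. DF 00:01:12;28.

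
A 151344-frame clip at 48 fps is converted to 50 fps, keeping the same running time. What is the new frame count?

157650 frames

Target frames = source frames × (target rate / source rate) = 151344 × (50)/(48) = 151344 × 25/24 = 157650.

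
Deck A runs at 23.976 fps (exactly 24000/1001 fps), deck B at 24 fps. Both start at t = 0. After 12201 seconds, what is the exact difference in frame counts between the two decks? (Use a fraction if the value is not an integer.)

41832/143 frames

A emits 24000/1001 × 12201 = 41832000/143 frames; B emits 24 × 12201 = 292824.
Difference = 41832/143 frames (≈ 292.5315); B is ahead of A.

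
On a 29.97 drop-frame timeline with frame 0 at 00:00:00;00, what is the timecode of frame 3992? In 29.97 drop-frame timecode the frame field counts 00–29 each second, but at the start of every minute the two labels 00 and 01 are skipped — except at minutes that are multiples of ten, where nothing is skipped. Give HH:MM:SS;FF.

00:02:13;06

Each 10-minute DF block holds 10 × 60 × 30 − 9 × 2 = 17982 frames. 3992 ÷ 17982 → 0 full blocks, remainder 3992.
Within the partial block the first minute is 1800 frames and each further minute 1798, so 2 further minute boundaries passed. Total skipped labels = 18 × 0 + 2 × 2 = 4.
Non-drop label index = 3992 + 4 = 3996; at 30 labels/s that is 00:02:13:06, i.e. DF 00:02:13;06.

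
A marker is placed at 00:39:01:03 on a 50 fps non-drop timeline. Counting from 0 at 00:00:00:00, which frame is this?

frame 117053

Total seconds to the label: (0 × 3600 + 39 × 60 + 1) = 2341.
Frame index = 2341 × 50 + 3 = 117053.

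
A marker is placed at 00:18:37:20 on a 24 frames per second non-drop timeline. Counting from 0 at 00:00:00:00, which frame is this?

26828

Total seconds to the label: (0 × 3600 + 18 × 60 + 37) = 1117.
Frame index = 1117 × 24 + 20 = 26828.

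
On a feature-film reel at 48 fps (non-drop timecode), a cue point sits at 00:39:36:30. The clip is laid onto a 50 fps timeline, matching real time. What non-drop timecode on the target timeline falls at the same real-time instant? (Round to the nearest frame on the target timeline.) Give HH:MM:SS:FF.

00:39:36:31

Source frame index: (0×3600 + 39×60 + 36) × 48 + 30 = 114078.
Real time: 114078 / (48) = 19013/8 s.
Target frame: (19013/8) × (50) = 475325/4 ≈ 118831.250 → 118831.
At 50 labels/s: frame 118831 → 00:39:36:31.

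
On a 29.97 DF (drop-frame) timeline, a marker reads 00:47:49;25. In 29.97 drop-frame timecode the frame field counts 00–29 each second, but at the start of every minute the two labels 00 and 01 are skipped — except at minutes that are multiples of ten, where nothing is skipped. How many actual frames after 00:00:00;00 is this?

Complete 10-minute blocks: 4, each 17982 frames → 71928.
Remaining 7 whole minutes in the current block: 1800 + 6 × 1798 = 12588 frames.
Within the current minute: 49 × 30 + 25 − 2 = 1493 (labels ;00/;01 skipped at this minute). Total = 71928 + 12588 + 1493 = 86009.

86009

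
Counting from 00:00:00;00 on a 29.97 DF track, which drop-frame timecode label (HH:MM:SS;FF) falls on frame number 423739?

Ten DF minutes hold 17982 frames, so frame 423739 lies in block 23 (frames 413586–431567) with 10153 frames into that block.
The block's first minute is 1800 frames and the rest 1798 each; 10153 frames reaches minute 5, so 23 × 18 + 5 × 2 = 424 labels have been skipped so far.
Adding those back, label number 423739 + 424 = 424163 at 30 labels/s is 14138 s + 23 f = 3 h 55 min 38 s frame 23, i.e. 03:55:38;23.

03:55:38;23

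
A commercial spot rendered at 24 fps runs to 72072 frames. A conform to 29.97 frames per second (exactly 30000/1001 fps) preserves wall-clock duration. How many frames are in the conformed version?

Target frames = source frames × (target rate / source rate) = 72072 × (30000/1001)/(24) = 72072 × 1250/1001 = 90000.

90000 frames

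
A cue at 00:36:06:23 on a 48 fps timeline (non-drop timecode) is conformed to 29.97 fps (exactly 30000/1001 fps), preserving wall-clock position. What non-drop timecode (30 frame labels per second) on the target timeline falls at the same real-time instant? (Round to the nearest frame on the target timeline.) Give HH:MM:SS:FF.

Source frame index: (0×3600 + 36×60 + 6) × 48 + 23 = 103991.
Real time: 103991 / (48) = 103991/48 s.
Target frame: (103991/48) × (30000/1001) = 64994375/1001 ≈ 64929.446 → 64929.
At 30 labels/s: frame 64929 → 00:36:04:09.

00:36:04:09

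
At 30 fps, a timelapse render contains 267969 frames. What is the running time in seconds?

8932.3 seconds

Running time = 267969 / (30) = 8932.3 s.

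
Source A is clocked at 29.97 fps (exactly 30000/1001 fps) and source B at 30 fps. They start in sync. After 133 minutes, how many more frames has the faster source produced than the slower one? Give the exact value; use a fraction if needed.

133 min = 7980 s.
A emits 30000/1001 × 7980 = 34200000/143 frames; B emits 30 × 7980 = 239400.
Difference = 34200/143 frames (≈ 239.1608); B is ahead of A.

34200/143 frames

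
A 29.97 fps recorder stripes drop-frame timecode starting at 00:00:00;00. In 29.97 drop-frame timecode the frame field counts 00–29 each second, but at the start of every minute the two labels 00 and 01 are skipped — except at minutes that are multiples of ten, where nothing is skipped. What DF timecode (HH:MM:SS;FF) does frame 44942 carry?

00:24:59;16

Ten DF minutes hold 17982 frames, so frame 44942 lies in block 2 (frames 35964–53945) with 8978 frames into that block.
The block's first minute is 1800 frames and the rest 1798 each; 8978 frames reaches minute 4, so 2 × 18 + 4 × 2 = 44 labels have been skipped so far.
Adding those back, label number 44942 + 44 = 44986 at 30 labels/s is 1499 s + 16 f = 0 h 24 min 59 s frame 16, i.e. 00:24:59;16.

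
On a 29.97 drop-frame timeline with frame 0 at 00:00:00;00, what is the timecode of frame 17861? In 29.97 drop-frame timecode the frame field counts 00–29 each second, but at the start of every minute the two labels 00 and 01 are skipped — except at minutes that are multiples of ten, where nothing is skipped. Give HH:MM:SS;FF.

Ten DF minutes hold 17982 frames, so frame 17861 lies in block 0 (frames 0–17981) with 17861 frames into that block.
The block's first minute is 1800 frames and the rest 1798 each; 17861 frames reaches minute 9, so 0 × 18 + 9 × 2 = 18 labels have been skipped so far.
Adding those back, label number 17861 + 18 = 17879 at 30 labels/s is 595 s + 29 f = 0 h 9 min 55 s frame 29, i.e. 00:09:55;29.

00:09:55;29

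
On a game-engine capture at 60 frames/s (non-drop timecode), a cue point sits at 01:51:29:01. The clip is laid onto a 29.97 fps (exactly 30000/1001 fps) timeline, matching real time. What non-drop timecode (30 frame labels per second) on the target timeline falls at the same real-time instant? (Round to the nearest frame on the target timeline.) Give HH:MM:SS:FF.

01:51:22:10

Source frame index: (1×3600 + 51×60 + 29) × 60 + 1 = 401341.
Real time: 401341 / (60) = 401341/60 s.
Target frame: (401341/60) × (30000/1001) = 200670500/1001 ≈ 200470.030 → 200470.
At 30 labels/s: frame 200470 → 01:51:22:10.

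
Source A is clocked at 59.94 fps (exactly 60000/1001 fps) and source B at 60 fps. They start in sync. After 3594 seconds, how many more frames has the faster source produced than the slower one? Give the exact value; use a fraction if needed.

A emits 60000/1001 × 3594 = 215640000/1001 frames; B emits 60 × 3594 = 215640.
Difference = 215640/1001 frames (≈ 215.4246); B is ahead of A.

215640/1001 frames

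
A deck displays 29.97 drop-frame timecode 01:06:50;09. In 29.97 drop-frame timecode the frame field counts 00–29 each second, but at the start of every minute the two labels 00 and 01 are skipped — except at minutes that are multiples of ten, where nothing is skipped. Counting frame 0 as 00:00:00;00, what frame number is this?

120189

As if non-drop at 30 labels/s: (1 × 3600 + 6 × 60 + 50) × 30 + 9 = 120309.
Minute boundaries passed: 66; those not divisible by 10: 66 − 6 = 60; dropped labels = 2 × 60 = 120.
Actual frame index = 120309 − 120 = 120189.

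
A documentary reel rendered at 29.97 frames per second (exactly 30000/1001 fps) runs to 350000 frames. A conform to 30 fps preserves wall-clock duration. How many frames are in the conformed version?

Target frames = source frames × (target rate / source rate) = 350000 × (30)/(30000/1001) = 350000 × 1001/1000 = 350350.

350350 frames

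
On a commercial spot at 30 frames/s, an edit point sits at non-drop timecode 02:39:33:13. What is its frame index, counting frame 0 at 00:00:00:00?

287203

Total seconds to the label: (2 × 3600 + 39 × 60 + 33) = 9573.
Frame index = 9573 × 30 + 13 = 287203.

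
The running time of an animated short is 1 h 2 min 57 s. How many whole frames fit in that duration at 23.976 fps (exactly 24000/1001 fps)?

90557 frames

1 h 2 min 57 s = 3777 s.
Frames = 3777 × 24000/1001 = 90648000/1001 ≈ 90557.4426.
Complete frames: 90557.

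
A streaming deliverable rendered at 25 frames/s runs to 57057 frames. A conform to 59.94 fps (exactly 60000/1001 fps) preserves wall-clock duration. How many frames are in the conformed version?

Target frames = source frames × (target rate / source rate) = 57057 × (60000/1001)/(25) = 57057 × 2400/1001 = 136800.

136800 frames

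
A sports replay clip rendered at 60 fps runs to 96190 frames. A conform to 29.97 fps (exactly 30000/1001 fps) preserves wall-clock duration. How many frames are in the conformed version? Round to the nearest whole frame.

48047 frames

Frames at target rate = 96190 × (30000/1001) / (60) = 48095000/1001 ≈ 48046.953.
Nearest whole frame: 48047.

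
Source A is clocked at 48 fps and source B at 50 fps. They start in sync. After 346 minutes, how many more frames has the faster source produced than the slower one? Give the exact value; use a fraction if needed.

346 min = 20760 s.
A emits 48 × 20760 = 996480 frames; B emits 50 × 20760 = 1038000.
Difference = 41520 frames; B is ahead of A.

41520 frames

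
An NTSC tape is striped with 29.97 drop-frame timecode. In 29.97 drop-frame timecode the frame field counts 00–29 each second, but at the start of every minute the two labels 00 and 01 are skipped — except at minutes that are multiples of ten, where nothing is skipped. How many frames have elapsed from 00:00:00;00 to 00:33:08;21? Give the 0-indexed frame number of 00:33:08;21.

As if non-drop at 30 labels/s: (0 × 3600 + 33 × 60 + 8) × 30 + 21 = 59661.
Minute boundaries passed: 33; those not divisible by 10: 33 − 3 = 30; dropped labels = 2 × 30 = 60.
Actual frame index = 59661 − 60 = 59601.

59601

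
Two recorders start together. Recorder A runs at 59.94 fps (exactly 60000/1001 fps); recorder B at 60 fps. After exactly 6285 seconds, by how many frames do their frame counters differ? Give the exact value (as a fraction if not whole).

A emits 60000/1001 × 6285 = 377100000/1001 frames; B emits 60 × 6285 = 377100.
Difference = 377100/1001 frames (≈ 376.7233); B is ahead of A.

377100/1001 frames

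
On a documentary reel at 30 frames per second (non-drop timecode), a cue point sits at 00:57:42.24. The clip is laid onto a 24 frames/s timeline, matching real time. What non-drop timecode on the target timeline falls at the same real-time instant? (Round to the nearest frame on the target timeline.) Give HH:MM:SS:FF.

Source frame index: (0×3600 + 57×60 + 42) × 30 + 24 = 103884.
Real time: 103884 / (30) = 17314/5 s.
Target frame: (17314/5) × (24) = 415536/5 ≈ 83107.200 → 83107.
At 24 labels/s: frame 83107 → 00:57:42:19.

00:57:42:19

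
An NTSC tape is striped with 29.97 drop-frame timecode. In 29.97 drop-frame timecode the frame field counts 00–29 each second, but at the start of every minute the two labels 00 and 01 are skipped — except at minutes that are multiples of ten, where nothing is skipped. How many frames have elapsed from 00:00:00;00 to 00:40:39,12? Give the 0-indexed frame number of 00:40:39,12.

73110

Complete 10-minute blocks: 4, each 17982 frames → 71928.
Remaining 0 whole minutes in the current block: 0 frames.
Within the current minute: 39 × 30 + 12 = 1182. Total = 71928 + 0 + 1182 = 73110.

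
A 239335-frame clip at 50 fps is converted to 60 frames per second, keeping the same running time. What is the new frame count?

Target frames = source frames × (target rate / source rate) = 239335 × (60)/(50) = 239335 × 6/5 = 287202.

287202 frames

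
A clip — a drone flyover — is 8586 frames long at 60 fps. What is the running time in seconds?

143.1 seconds

Running time = 8586 / (60) = 143.1 s.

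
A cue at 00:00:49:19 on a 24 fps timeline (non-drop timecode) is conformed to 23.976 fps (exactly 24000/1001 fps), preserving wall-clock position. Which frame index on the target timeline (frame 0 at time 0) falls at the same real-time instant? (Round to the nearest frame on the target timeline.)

Source frame index: (0×3600 + 0×60 + 49) × 24 + 19 = 1195.
Real time: 1195 / (24) = 1195/24 s.
Target frame: (1195/24) × (24000/1001) = 1195000/1001 ≈ 1193.806 → 1194.

frame 1194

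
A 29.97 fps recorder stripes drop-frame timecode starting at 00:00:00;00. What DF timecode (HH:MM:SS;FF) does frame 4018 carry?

Ten DF minutes hold 17982 frames, so frame 4018 lies in block 0 (frames 0–17981) with 4018 frames into that block.
The block's first minute is 1800 frames and the rest 1798 each; 4018 frames reaches minute 2, so 0 × 18 + 2 × 2 = 4 labels have been skipped so far.
Adding those back, label number 4018 + 4 = 4022 at 30 labels/s is 134 s + 2 f = 0 h 2 min 14 s frame 2, i.e. 00:02:14;02.

00:02:14;02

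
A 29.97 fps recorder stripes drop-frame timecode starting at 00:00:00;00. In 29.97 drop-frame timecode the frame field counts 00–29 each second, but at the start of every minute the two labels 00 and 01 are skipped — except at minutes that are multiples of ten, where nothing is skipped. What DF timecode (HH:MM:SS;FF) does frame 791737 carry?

07:20:17;19

Ten DF minutes hold 17982 frames, so frame 791737 lies in block 44 (frames 791208–809189) with 529 frames into that block.
The block's first minute is 1800 frames and the rest 1798 each; 529 frames reaches minute 0, so 44 × 18 + 0 × 2 = 792 labels have been skipped so far.
Adding those back, label number 791737 + 792 = 792529 at 30 labels/s is 26417 s + 19 f = 7 h 20 min 17 s frame 19, i.e. 07:20:17;19.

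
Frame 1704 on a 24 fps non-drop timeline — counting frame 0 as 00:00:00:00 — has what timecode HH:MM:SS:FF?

00:01:11:00

1704 ÷ 24 = 71 full seconds, remainder 0 frames.
71 s = 0 h 1 min 11 s.
Timecode: 00:01:11:00.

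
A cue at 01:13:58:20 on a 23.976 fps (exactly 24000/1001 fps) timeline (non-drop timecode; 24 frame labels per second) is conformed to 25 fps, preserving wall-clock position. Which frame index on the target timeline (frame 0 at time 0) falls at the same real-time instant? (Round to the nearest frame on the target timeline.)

frame 111082

Source frame index: (1×3600 + 13×60 + 58) × 24 + 20 = 106532.
Real time: 106532 / (24000/1001) = 26659633/6000 s.
Target frame: (26659633/6000) × (25) = 26659633/240 ≈ 111081.804 → 111082.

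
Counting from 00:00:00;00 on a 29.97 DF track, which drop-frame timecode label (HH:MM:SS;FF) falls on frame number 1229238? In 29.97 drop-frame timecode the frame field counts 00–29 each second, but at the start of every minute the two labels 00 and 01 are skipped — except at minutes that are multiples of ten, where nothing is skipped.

Each 10-minute DF block holds 10 × 60 × 30 − 9 × 2 = 17982 frames. 1229238 ÷ 17982 → 68 full blocks, remainder 6462.
Within the partial block the first minute is 1800 frames and each further minute 1798, so 3 further minute boundaries passed. Total skipped labels = 18 × 68 + 2 × 3 = 1230.
Non-drop label index = 1229238 + 1230 = 1230468; at 30 labels/s that is 11:23:35:18, i.e. DF 11:23:35;18.

11:23:35;18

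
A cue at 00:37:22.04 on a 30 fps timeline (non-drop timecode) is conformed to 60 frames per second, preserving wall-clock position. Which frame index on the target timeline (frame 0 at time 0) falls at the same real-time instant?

Source frame index: (0×3600 + 37×60 + 22) × 30 + 4 = 67264.
Real time: 67264 / (30) = 33632/15 s.
Target frame: (33632/15) × (60) = 134528.

frame 134528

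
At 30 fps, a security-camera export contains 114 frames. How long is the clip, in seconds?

3.8 seconds

Running time = 114 / (30) = 3.8 s.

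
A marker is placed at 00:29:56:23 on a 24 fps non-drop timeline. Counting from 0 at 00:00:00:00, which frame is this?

Total seconds to the label: (0 × 3600 + 29 × 60 + 56) = 1796.
Frame index = 1796 × 24 + 23 = 43127.

frame 43127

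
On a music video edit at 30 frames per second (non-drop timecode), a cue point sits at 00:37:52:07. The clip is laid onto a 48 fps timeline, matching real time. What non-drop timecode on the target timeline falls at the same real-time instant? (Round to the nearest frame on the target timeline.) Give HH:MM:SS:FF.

00:37:52:11

Source frame index: (0×3600 + 37×60 + 52) × 30 + 7 = 68167.
Real time: 68167 / (30) = 68167/30 s.
Target frame: (68167/30) × (48) = 545336/5 ≈ 109067.200 → 109067.
At 48 labels/s: frame 109067 → 00:37:52:11.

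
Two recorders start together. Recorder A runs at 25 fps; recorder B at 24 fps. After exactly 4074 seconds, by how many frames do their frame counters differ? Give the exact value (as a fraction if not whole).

4074 frames

A emits 25 × 4074 = 101850 frames; B emits 24 × 4074 = 97776.
Difference = 4074 frames; B is behind A.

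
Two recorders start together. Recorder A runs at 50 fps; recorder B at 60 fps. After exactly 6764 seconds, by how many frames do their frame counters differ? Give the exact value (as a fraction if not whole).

A emits 50 × 6764 = 338200 frames; B emits 60 × 6764 = 405840.
Difference = 67640 frames; B is ahead of A.

67640 frames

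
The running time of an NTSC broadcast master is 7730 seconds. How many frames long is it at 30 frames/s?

Frames = 7730 × 30 = 231900.

231900 frames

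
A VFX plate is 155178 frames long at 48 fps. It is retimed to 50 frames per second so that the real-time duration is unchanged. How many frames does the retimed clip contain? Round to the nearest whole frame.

161644 frames

Frames at target rate = 155178 × (50) / (48) = 646575/4 ≈ 161643.750.
Nearest whole frame: 161644.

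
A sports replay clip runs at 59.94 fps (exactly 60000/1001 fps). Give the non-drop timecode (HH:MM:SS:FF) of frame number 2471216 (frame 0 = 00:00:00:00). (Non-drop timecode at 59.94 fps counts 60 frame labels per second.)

11:26:26:56

2471216 ÷ 60 = 41186 full seconds, remainder 56 frames.
41186 s = 11 h 26 min 26 s.
Timecode: 11:26:26:56.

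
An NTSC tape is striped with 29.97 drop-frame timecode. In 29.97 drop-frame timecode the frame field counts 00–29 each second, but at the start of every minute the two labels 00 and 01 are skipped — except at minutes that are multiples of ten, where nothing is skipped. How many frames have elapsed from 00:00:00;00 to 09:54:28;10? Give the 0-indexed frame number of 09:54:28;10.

As if non-drop at 30 labels/s: (9 × 3600 + 54 × 60 + 28) × 30 + 10 = 1070050.
Minute boundaries passed: 594; those not divisible by 10: 594 − 59 = 535; dropped labels = 2 × 535 = 1070.
Actual frame index = 1070050 − 1070 = 1068980.

1068980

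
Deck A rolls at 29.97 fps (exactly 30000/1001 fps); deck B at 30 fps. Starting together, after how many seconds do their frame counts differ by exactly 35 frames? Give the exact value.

The gap grows by |30 − 30000/1001| = 30/1001 frames per second.
Time for a 35-frame gap: 35 ÷ (30/1001) = 7007/6 s.

7007/6 seconds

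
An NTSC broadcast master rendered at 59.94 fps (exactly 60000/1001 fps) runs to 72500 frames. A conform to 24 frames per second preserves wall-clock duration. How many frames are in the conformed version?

29029 frames

Target frames = source frames × (target rate / source rate) = 72500 × (24)/(60000/1001) = 72500 × 1001/2500 = 29029.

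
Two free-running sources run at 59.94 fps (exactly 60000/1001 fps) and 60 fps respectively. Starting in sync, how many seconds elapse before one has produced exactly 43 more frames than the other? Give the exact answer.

The gap grows by |60 − 60000/1001| = 60/1001 frames per second.
Time for a 43-frame gap: 43 ÷ (60/1001) = 43043/60 s.

43043/60 seconds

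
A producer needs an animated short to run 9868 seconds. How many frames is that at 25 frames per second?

Frames = 9868 × 25 = 246700.

246700 frames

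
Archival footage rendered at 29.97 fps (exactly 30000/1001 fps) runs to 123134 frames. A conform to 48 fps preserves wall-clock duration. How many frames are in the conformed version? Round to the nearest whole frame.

Frames at target rate = 123134 × (48) / (30000/1001) = 123257134/625 ≈ 197211.414.
Nearest whole frame: 197211.

197211 frames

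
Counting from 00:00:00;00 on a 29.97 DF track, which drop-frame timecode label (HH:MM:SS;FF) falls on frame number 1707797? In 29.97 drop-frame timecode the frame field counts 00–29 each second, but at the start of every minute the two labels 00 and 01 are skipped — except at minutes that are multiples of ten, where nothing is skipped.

Each 10-minute DF block holds 10 × 60 × 30 − 9 × 2 = 17982 frames. 1707797 ÷ 17982 → 94 full blocks, remainder 17489.
Within the partial block the first minute is 1800 frames and each further minute 1798, so 9 further minute boundaries passed. Total skipped labels = 18 × 94 + 2 × 9 = 1710.
Non-drop label index = 1707797 + 1710 = 1709507; at 30 labels/s that is 15:49:43:17, i.e. DF 15:49:43;17.

15:49:43;17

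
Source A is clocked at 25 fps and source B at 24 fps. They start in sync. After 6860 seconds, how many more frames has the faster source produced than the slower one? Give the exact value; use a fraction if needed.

6860 frames

A emits 25 × 6860 = 171500 frames; B emits 24 × 6860 = 164640.
Difference = 6860 frames; B is behind A.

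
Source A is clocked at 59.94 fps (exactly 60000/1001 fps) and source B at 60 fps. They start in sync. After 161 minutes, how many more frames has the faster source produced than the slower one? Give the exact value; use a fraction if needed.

161 min = 9660 s.
A emits 60000/1001 × 9660 = 82800000/143 frames; B emits 60 × 9660 = 579600.
Difference = 82800/143 frames (≈ 579.0210); B is ahead of A.

82800/143 frames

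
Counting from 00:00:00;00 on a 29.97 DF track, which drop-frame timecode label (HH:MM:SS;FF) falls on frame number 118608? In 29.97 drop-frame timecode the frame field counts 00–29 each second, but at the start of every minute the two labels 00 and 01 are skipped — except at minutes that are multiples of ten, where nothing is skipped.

Ten DF minutes hold 17982 frames, so frame 118608 lies in block 6 (frames 107892–125873) with 10716 frames into that block.
The block's first minute is 1800 frames and the rest 1798 each; 10716 frames reaches minute 5, so 6 × 18 + 5 × 2 = 118 labels have been skipped so far.
Adding those back, label number 118608 + 118 = 118726 at 30 labels/s is 3957 s + 16 f = 1 h 5 min 57 s frame 16, i.e. 01:05:57;16.

01:05:57;16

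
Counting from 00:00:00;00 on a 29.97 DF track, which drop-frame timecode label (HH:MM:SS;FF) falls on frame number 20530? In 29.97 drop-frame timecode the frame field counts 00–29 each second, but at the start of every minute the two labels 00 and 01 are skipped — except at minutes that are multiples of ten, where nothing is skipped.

Each 10-minute DF block holds 10 × 60 × 30 − 9 × 2 = 17982 frames. 20530 ÷ 17982 → 1 full block, remainder 2548.
Within the partial block the first minute is 1800 frames and each further minute 1798, so 1 further minute boundary passed. Total skipped labels = 18 × 1 + 2 × 1 = 20.
Non-drop label index = 20530 + 20 = 20550; at 30 labels/s that is 00:11:25:00, i.e. DF 00:11:25;00.

00:11:25;00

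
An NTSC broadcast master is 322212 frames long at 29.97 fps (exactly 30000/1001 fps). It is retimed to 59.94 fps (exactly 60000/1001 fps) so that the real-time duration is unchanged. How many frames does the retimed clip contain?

Target frames = source frames × (target rate / source rate) = 322212 × (60000/1001)/(30000/1001) = 322212 × 2 = 644424.

644424 frames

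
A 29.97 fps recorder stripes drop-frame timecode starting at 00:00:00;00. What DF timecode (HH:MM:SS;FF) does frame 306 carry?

00:00:10;06

Each 10-minute DF block holds 10 × 60 × 30 − 9 × 2 = 17982 frames. 306 ÷ 17982 → 0 full blocks, remainder 306.
Within the partial block the first minute is 1800 frames and each further minute 1798, so 0 further minute boundaries passed. Total skipped labels = 18 × 0 + 2 × 0 = 0.
Non-drop label index = 306 + 0 = 306; at 30 labels/s that is 00:00:10:06, i.e. DF 00:00:10;06.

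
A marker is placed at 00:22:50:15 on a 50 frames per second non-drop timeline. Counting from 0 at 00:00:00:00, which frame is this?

68515

Total seconds to the label: (0 × 3600 + 22 × 60 + 50) = 1370.
Frame index = 1370 × 50 + 15 = 68515.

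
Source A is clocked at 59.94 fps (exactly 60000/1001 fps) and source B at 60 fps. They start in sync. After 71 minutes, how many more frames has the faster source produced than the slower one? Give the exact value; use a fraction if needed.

71 min = 4260 s.
A emits 60000/1001 × 4260 = 255600000/1001 frames; B emits 60 × 4260 = 255600.
Difference = 255600/1001 frames (≈ 255.3447); B is ahead of A.

255600/1001 frames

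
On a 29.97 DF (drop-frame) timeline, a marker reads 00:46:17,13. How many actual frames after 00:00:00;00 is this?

83239

As if non-drop at 30 labels/s: (0 × 3600 + 46 × 60 + 17) × 30 + 13 = 83323.
Minute boundaries passed: 46; those not divisible by 10: 46 − 4 = 42; dropped labels = 2 × 42 = 84.
Actual frame index = 83323 − 84 = 83239.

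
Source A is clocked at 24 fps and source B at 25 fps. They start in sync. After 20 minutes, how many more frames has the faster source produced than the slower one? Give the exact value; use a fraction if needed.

1200 frames

20 min = 1200 s.
A emits 24 × 1200 = 28800 frames; B emits 25 × 1200 = 30000.
Difference = 1200 frames; B is ahead of A.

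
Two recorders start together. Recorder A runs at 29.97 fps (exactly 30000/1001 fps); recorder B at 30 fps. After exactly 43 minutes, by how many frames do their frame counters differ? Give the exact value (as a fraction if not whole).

77400/1001 frames

43 min = 2580 s.
A emits 30000/1001 × 2580 = 77400000/1001 frames; B emits 30 × 2580 = 77400.
Difference = 77400/1001 frames (≈ 77.3227); B is ahead of A.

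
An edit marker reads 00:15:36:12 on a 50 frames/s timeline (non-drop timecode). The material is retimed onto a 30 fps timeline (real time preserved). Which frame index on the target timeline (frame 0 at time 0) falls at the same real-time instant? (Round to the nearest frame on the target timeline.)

frame 28087

Source frame index: (0×3600 + 15×60 + 36) × 50 + 12 = 46812.
Real time: 46812 / (50) = 23406/25 s.
Target frame: (23406/25) × (30) = 140436/5 ≈ 28087.200 → 28087.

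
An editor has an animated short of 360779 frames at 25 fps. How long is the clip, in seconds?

14431.16 seconds

Running time = 360779 / (25) = 14431.16 s.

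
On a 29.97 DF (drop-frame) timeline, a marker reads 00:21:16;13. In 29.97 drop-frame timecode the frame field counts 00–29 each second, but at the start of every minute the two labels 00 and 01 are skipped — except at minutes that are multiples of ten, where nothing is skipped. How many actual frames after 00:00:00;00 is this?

As if non-drop at 30 labels/s: (0 × 3600 + 21 × 60 + 16) × 30 + 13 = 38293.
Minute boundaries passed: 21; those not divisible by 10: 21 − 2 = 19; dropped labels = 2 × 19 = 38.
Actual frame index = 38293 − 38 = 38255.

38255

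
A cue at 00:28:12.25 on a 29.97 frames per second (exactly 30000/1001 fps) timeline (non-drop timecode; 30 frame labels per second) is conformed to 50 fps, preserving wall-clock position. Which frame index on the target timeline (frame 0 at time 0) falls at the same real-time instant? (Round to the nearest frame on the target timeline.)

frame 84726

Source frame index: (0×3600 + 28×60 + 12) × 30 + 25 = 50785.
Real time: 50785 / (30000/1001) = 10167157/6000 s.
Target frame: (10167157/6000) × (50) = 10167157/120 ≈ 84726.308 → 84726.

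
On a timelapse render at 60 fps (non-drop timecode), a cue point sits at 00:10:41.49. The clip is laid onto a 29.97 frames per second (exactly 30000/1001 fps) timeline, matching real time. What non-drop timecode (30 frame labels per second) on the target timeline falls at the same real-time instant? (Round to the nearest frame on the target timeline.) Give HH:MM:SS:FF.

Source frame index: (0×3600 + 10×60 + 41) × 60 + 49 = 38509.
Real time: 38509 / (60) = 38509/60 s.
Target frame: (38509/60) × (30000/1001) = 19254500/1001 ≈ 19235.265 → 19235.
At 30 labels/s: frame 19235 → 00:10:41:05.

00:10:41:05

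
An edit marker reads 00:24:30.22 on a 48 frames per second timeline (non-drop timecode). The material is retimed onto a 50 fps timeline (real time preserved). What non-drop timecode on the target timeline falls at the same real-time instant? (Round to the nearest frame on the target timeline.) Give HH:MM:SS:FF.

00:24:30:23

Source frame index: (0×3600 + 24×60 + 30) × 48 + 22 = 70582.
Real time: 70582 / (48) = 35291/24 s.
Target frame: (35291/24) × (50) = 882275/12 ≈ 73522.917 → 73523.
At 50 labels/s: frame 73523 → 00:24:30:23.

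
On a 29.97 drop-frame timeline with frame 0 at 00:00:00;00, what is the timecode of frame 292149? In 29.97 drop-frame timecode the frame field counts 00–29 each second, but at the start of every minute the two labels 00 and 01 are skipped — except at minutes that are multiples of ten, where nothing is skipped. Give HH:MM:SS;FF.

02:42:28;01

Ten DF minutes hold 17982 frames, so frame 292149 lies in block 16 (frames 287712–305693) with 4437 frames into that block.
The block's first minute is 1800 frames and the rest 1798 each; 4437 frames reaches minute 2, so 16 × 18 + 2 × 2 = 292 labels have been skipped so far.
Adding those back, label number 292149 + 292 = 292441 at 30 labels/s is 9748 s + 1 f = 2 h 42 min 28 s frame 1, i.e. 02:42:28;01.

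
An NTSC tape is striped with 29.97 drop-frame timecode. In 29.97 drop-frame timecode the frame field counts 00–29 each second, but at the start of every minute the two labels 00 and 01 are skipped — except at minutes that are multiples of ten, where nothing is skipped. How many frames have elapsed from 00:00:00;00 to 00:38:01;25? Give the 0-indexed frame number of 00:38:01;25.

As if non-drop at 30 labels/s: (0 × 3600 + 38 × 60 + 1) × 30 + 25 = 68455.
Minute boundaries passed: 38; those not divisible by 10: 38 − 3 = 35; dropped labels = 2 × 35 = 70.
Actual frame index = 68455 − 70 = 68385.

68385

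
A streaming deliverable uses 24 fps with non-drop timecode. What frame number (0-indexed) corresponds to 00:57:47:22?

frame 83230

Total seconds to the label: (0 × 3600 + 57 × 60 + 47) = 3467.
Frame index = 3467 × 24 + 22 = 83230.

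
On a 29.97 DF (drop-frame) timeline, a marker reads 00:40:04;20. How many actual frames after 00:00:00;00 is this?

72068

Complete 10-minute blocks: 4, each 17982 frames → 71928.
Remaining 0 whole minutes in the current block: 0 frames.
Within the current minute: 4 × 30 + 20 = 140. Total = 71928 + 0 + 140 = 72068.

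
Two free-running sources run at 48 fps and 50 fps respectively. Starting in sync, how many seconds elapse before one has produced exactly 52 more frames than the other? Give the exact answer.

26 seconds

The gap grows by |50 − 48| = 2 frames per second.
Time for a 52-frame gap: 52 ÷ (2) = 26 s.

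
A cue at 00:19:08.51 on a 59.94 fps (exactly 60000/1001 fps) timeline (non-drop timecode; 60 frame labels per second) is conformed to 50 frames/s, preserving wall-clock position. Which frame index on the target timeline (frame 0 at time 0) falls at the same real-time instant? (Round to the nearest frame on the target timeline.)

frame 57500

Source frame index: (0×3600 + 19×60 + 8) × 60 + 51 = 68931.
Real time: 68931 / (60000/1001) = 22999977/20000 s.
Target frame: (22999977/20000) × (50) = 22999977/400 ≈ 57499.942 → 57500.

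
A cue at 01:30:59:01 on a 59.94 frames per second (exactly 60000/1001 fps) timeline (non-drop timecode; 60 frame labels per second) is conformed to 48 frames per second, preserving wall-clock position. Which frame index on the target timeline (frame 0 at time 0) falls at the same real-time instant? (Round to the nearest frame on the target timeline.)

frame 262295

Source frame index: (1×3600 + 30×60 + 59) × 60 + 1 = 327541.
Real time: 327541 / (60000/1001) = 327868541/60000 s.
Target frame: (327868541/60000) × (48) = 327868541/1250 ≈ 262294.833 → 262295.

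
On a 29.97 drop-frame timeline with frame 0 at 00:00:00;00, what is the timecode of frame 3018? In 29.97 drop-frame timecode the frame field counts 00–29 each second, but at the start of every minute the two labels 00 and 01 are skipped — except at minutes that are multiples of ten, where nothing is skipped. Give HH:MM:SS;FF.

00:01:40;20

Ten DF minutes hold 17982 frames, so frame 3018 lies in block 0 (frames 0–17981) with 3018 frames into that block.
The block's first minute is 1800 frames and the rest 1798 each; 3018 frames reaches minute 1, so 0 × 18 + 1 × 2 = 2 labels have been skipped so far.
Adding those back, label number 3018 + 2 = 3020 at 30 labels/s is 100 s + 20 f = 0 h 1 min 40 s frame 20, i.e. 00:01:40;20.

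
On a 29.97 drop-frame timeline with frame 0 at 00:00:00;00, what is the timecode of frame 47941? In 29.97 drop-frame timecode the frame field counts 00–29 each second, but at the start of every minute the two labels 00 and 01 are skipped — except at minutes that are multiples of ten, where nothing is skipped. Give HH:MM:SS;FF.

Ten DF minutes hold 17982 frames, so frame 47941 lies in block 2 (frames 35964–53945) with 11977 frames into that block.
The block's first minute is 1800 frames and the rest 1798 each; 11977 frames reaches minute 6, so 2 × 18 + 6 × 2 = 48 labels have been skipped so far.
Adding those back, label number 47941 + 48 = 47989 at 30 labels/s is 1599 s + 19 f = 0 h 26 min 39 s frame 19, i.e. 00:26:39;19.

00:26:39;19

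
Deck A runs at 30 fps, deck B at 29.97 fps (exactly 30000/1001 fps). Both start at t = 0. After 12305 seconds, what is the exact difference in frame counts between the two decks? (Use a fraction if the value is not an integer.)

369150/1001 frames

A emits 30 × 12305 = 369150 frames; B emits 30000/1001 × 12305 = 369150000/1001.
Difference = 369150/1001 frames (≈ 368.7812); B is behind A.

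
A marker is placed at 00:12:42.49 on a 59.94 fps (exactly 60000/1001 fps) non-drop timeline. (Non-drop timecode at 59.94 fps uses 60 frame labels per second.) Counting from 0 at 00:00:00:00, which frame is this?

frame 45769

Total seconds to the label: (0 × 3600 + 12 × 60 + 42) = 762.
Frame index = 762 × 60 + 49 = 45769.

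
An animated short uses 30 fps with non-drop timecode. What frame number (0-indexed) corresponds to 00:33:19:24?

59994

Total seconds to the label: (0 × 3600 + 33 × 60 + 19) = 1999.
Frame index = 1999 × 30 + 24 = 59994.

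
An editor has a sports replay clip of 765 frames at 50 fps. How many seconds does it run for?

15.3 seconds

Running time = 765 / (50) = 15.3 s.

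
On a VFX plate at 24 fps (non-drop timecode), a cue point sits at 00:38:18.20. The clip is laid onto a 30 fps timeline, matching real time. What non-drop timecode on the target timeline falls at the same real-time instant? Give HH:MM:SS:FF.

Source frame index: (0×3600 + 38×60 + 18) × 24 + 20 = 55172.
Real time: 55172 / (24) = 13793/6 s.
Target frame: (13793/6) × (30) = 68965.
At 30 labels/s: frame 68965 → 00:38:18:25.

00:38:18:25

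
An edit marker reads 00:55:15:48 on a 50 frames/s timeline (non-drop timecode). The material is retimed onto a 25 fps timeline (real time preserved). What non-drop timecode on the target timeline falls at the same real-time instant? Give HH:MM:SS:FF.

00:55:15:24

Source frame index: (0×3600 + 55×60 + 15) × 50 + 48 = 165798.
Real time: 165798 / (50) = 82899/25 s.
Target frame: (82899/25) × (25) = 82899.
At 25 labels/s: frame 82899 → 00:55:15:24.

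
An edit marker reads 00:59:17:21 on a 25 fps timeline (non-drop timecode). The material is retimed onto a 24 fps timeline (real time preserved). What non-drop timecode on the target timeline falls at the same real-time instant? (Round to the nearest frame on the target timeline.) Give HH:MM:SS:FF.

Source frame index: (0×3600 + 59×60 + 17) × 25 + 21 = 88946.
Real time: 88946 / (25) = 88946/25 s.
Target frame: (88946/25) × (24) = 2134704/25 ≈ 85388.160 → 85388.
At 24 labels/s: frame 85388 → 00:59:17:20.

00:59:17:20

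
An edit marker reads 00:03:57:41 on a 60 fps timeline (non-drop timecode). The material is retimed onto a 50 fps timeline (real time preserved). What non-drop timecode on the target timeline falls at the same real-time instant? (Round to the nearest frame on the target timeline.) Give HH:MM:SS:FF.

Source frame index: (0×3600 + 3×60 + 57) × 60 + 41 = 14261.
Real time: 14261 / (60) = 14261/60 s.
Target frame: (14261/60) × (50) = 71305/6 ≈ 11884.167 → 11884.
At 50 labels/s: frame 11884 → 00:03:57:34.

00:03:57:34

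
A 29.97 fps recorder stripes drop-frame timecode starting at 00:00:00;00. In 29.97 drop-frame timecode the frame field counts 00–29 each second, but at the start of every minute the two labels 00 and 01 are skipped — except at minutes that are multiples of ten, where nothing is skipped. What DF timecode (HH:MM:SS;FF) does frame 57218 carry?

00:31:49;04

Ten DF minutes hold 17982 frames, so frame 57218 lies in block 3 (frames 53946–71927) with 3272 frames into that block.
The block's first minute is 1800 frames and the rest 1798 each; 3272 frames reaches minute 1, so 3 × 18 + 1 × 2 = 56 labels have been skipped so far.
Adding those back, label number 57218 + 56 = 57274 at 30 labels/s is 1909 s + 4 f = 0 h 31 min 49 s frame 4, i.e. 00:31:49;04.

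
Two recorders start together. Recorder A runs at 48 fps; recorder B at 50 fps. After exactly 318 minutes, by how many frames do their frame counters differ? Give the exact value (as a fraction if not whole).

38160 frames

318 min = 19080 s.
A emits 48 × 19080 = 915840 frames; B emits 50 × 19080 = 954000.
Difference = 38160 frames; B is ahead of A.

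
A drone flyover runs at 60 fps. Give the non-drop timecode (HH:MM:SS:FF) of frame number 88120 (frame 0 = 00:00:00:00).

88120 ÷ 60 = 1468 full seconds, remainder 40 frames.
1468 s = 0 h 24 min 28 s.
Timecode: 00:24:28:40.

00:24:28:40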